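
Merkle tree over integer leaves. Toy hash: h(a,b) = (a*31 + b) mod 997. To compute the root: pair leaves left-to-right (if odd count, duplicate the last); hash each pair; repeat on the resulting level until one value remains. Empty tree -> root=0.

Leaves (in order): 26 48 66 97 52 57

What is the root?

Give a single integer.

L0: [26, 48, 66, 97, 52, 57]
L1: h(26,48)=(26*31+48)%997=854 h(66,97)=(66*31+97)%997=149 h(52,57)=(52*31+57)%997=672 -> [854, 149, 672]
L2: h(854,149)=(854*31+149)%997=701 h(672,672)=(672*31+672)%997=567 -> [701, 567]
L3: h(701,567)=(701*31+567)%997=364 -> [364]

Answer: 364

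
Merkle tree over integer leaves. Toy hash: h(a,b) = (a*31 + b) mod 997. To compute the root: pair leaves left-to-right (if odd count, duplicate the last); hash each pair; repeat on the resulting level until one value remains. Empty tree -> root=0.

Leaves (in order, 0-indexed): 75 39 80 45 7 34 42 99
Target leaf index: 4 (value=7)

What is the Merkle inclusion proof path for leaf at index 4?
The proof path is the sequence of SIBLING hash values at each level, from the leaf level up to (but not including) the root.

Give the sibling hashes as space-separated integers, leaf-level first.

Answer: 34 404 37

Derivation:
L0 (leaves): [75, 39, 80, 45, 7, 34, 42, 99], target index=4
L1: h(75,39)=(75*31+39)%997=370 [pair 0] h(80,45)=(80*31+45)%997=531 [pair 1] h(7,34)=(7*31+34)%997=251 [pair 2] h(42,99)=(42*31+99)%997=404 [pair 3] -> [370, 531, 251, 404]
  Sibling for proof at L0: 34
L2: h(370,531)=(370*31+531)%997=37 [pair 0] h(251,404)=(251*31+404)%997=209 [pair 1] -> [37, 209]
  Sibling for proof at L1: 404
L3: h(37,209)=(37*31+209)%997=359 [pair 0] -> [359]
  Sibling for proof at L2: 37
Root: 359
Proof path (sibling hashes from leaf to root): [34, 404, 37]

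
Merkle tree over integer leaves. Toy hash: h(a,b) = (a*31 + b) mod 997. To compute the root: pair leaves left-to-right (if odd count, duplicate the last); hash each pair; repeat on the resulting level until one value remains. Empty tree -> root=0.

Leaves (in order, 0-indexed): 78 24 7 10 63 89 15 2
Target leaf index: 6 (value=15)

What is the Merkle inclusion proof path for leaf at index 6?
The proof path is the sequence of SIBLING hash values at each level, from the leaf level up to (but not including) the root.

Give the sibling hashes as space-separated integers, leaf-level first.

Answer: 2 48 157

Derivation:
L0 (leaves): [78, 24, 7, 10, 63, 89, 15, 2], target index=6
L1: h(78,24)=(78*31+24)%997=448 [pair 0] h(7,10)=(7*31+10)%997=227 [pair 1] h(63,89)=(63*31+89)%997=48 [pair 2] h(15,2)=(15*31+2)%997=467 [pair 3] -> [448, 227, 48, 467]
  Sibling for proof at L0: 2
L2: h(448,227)=(448*31+227)%997=157 [pair 0] h(48,467)=(48*31+467)%997=958 [pair 1] -> [157, 958]
  Sibling for proof at L1: 48
L3: h(157,958)=(157*31+958)%997=840 [pair 0] -> [840]
  Sibling for proof at L2: 157
Root: 840
Proof path (sibling hashes from leaf to root): [2, 48, 157]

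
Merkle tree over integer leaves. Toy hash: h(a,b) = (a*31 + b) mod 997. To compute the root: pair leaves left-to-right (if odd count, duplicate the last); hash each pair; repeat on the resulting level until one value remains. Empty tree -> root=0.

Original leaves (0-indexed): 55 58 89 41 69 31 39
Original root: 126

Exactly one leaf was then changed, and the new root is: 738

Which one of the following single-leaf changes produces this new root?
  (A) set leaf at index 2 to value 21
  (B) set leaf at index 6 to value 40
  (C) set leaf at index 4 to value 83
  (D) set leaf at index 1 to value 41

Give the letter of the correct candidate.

Answer: D

Derivation:
Original leaves: [55, 58, 89, 41, 69, 31, 39]
Target new root: 738
Try each candidate change and compute the resulting root:
Candidate A: set leaf[2] = 21 -> leaves = [55, 58, 21, 41, 69, 31, 39]
  L0: [55, 58, 21, 41, 69, 31, 39]
  L1: h(55,58)=(55*31+58)%997=766 h(21,41)=(21*31+41)%997=692 h(69,31)=(69*31+31)%997=176 h(39,39)=(39*31+39)%997=251 -> [766, 692, 176, 251]
  L2: h(766,692)=(766*31+692)%997=510 h(176,251)=(176*31+251)%997=722 -> [510, 722]
  L3: h(510,722)=(510*31+722)%997=580 -> [580]
  root = 580 != target 738
Candidate B: set leaf[6] = 40 -> leaves = [55, 58, 89, 41, 69, 31, 40]
  L0: [55, 58, 89, 41, 69, 31, 40]
  L1: h(55,58)=(55*31+58)%997=766 h(89,41)=(89*31+41)%997=806 h(69,31)=(69*31+31)%997=176 h(40,40)=(40*31+40)%997=283 -> [766, 806, 176, 283]
  L2: h(766,806)=(766*31+806)%997=624 h(176,283)=(176*31+283)%997=754 -> [624, 754]
  L3: h(624,754)=(624*31+754)%997=158 -> [158]
  root = 158 != target 738
Candidate C: set leaf[4] = 83 -> leaves = [55, 58, 89, 41, 83, 31, 39]
  L0: [55, 58, 89, 41, 83, 31, 39]
  L1: h(55,58)=(55*31+58)%997=766 h(89,41)=(89*31+41)%997=806 h(83,31)=(83*31+31)%997=610 h(39,39)=(39*31+39)%997=251 -> [766, 806, 610, 251]
  L2: h(766,806)=(766*31+806)%997=624 h(610,251)=(610*31+251)%997=218 -> [624, 218]
  L3: h(624,218)=(624*31+218)%997=619 -> [619]
  root = 619 != target 738
Candidate D: set leaf[1] = 41 -> leaves = [55, 41, 89, 41, 69, 31, 39]
  L0: [55, 41, 89, 41, 69, 31, 39]
  L1: h(55,41)=(55*31+41)%997=749 h(89,41)=(89*31+41)%997=806 h(69,31)=(69*31+31)%997=176 h(39,39)=(39*31+39)%997=251 -> [749, 806, 176, 251]
  L2: h(749,806)=(749*31+806)%997=97 h(176,251)=(176*31+251)%997=722 -> [97, 722]
  L3: h(97,722)=(97*31+722)%997=738 -> [738]
  root = 738 == target 738  ** MATCH **
Candidate D produces the target root.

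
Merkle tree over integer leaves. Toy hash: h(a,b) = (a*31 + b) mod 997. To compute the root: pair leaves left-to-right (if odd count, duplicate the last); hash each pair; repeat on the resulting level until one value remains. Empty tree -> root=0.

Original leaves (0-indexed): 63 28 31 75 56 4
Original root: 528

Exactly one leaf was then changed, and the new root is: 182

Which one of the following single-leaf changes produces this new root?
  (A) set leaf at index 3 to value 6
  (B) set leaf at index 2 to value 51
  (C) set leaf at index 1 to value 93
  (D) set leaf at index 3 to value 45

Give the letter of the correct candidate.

Original leaves: [63, 28, 31, 75, 56, 4]
Target new root: 182
Try each candidate change and compute the resulting root:
Candidate A: set leaf[3] = 6 -> leaves = [63, 28, 31, 6, 56, 4]
  L0: [63, 28, 31, 6, 56, 4]
  L1: h(63,28)=(63*31+28)%997=984 h(31,6)=(31*31+6)%997=967 h(56,4)=(56*31+4)%997=743 -> [984, 967, 743]
  L2: h(984,967)=(984*31+967)%997=564 h(743,743)=(743*31+743)%997=845 -> [564, 845]
  L3: h(564,845)=(564*31+845)%997=383 -> [383]
  root = 383 != target 182
Candidate B: set leaf[2] = 51 -> leaves = [63, 28, 51, 75, 56, 4]
  L0: [63, 28, 51, 75, 56, 4]
  L1: h(63,28)=(63*31+28)%997=984 h(51,75)=(51*31+75)%997=659 h(56,4)=(56*31+4)%997=743 -> [984, 659, 743]
  L2: h(984,659)=(984*31+659)%997=256 h(743,743)=(743*31+743)%997=845 -> [256, 845]
  L3: h(256,845)=(256*31+845)%997=805 -> [805]
  root = 805 != target 182
Candidate C: set leaf[1] = 93 -> leaves = [63, 93, 31, 75, 56, 4]
  L0: [63, 93, 31, 75, 56, 4]
  L1: h(63,93)=(63*31+93)%997=52 h(31,75)=(31*31+75)%997=39 h(56,4)=(56*31+4)%997=743 -> [52, 39, 743]
  L2: h(52,39)=(52*31+39)%997=654 h(743,743)=(743*31+743)%997=845 -> [654, 845]
  L3: h(654,845)=(654*31+845)%997=182 -> [182]
  root = 182 == target 182  ** MATCH **
Candidate D: set leaf[3] = 45 -> leaves = [63, 28, 31, 45, 56, 4]
  L0: [63, 28, 31, 45, 56, 4]
  L1: h(63,28)=(63*31+28)%997=984 h(31,45)=(31*31+45)%997=9 h(56,4)=(56*31+4)%997=743 -> [984, 9, 743]
  L2: h(984,9)=(984*31+9)%997=603 h(743,743)=(743*31+743)%997=845 -> [603, 845]
  L3: h(603,845)=(603*31+845)%997=595 -> [595]
  root = 595 != target 182
Candidate C produces the target root.

Answer: C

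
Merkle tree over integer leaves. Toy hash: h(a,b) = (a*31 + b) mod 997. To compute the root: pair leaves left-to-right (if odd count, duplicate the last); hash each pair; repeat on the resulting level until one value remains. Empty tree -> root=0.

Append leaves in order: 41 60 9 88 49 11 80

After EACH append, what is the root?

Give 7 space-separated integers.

After append 41 (leaves=[41]):
  L0: [41]
  root=41
After append 60 (leaves=[41, 60]):
  L0: [41, 60]
  L1: h(41,60)=(41*31+60)%997=334 -> [334]
  root=334
After append 9 (leaves=[41, 60, 9]):
  L0: [41, 60, 9]
  L1: h(41,60)=(41*31+60)%997=334 h(9,9)=(9*31+9)%997=288 -> [334, 288]
  L2: h(334,288)=(334*31+288)%997=672 -> [672]
  root=672
After append 88 (leaves=[41, 60, 9, 88]):
  L0: [41, 60, 9, 88]
  L1: h(41,60)=(41*31+60)%997=334 h(9,88)=(9*31+88)%997=367 -> [334, 367]
  L2: h(334,367)=(334*31+367)%997=751 -> [751]
  root=751
After append 49 (leaves=[41, 60, 9, 88, 49]):
  L0: [41, 60, 9, 88, 49]
  L1: h(41,60)=(41*31+60)%997=334 h(9,88)=(9*31+88)%997=367 h(49,49)=(49*31+49)%997=571 -> [334, 367, 571]
  L2: h(334,367)=(334*31+367)%997=751 h(571,571)=(571*31+571)%997=326 -> [751, 326]
  L3: h(751,326)=(751*31+326)%997=676 -> [676]
  root=676
After append 11 (leaves=[41, 60, 9, 88, 49, 11]):
  L0: [41, 60, 9, 88, 49, 11]
  L1: h(41,60)=(41*31+60)%997=334 h(9,88)=(9*31+88)%997=367 h(49,11)=(49*31+11)%997=533 -> [334, 367, 533]
  L2: h(334,367)=(334*31+367)%997=751 h(533,533)=(533*31+533)%997=107 -> [751, 107]
  L3: h(751,107)=(751*31+107)%997=457 -> [457]
  root=457
After append 80 (leaves=[41, 60, 9, 88, 49, 11, 80]):
  L0: [41, 60, 9, 88, 49, 11, 80]
  L1: h(41,60)=(41*31+60)%997=334 h(9,88)=(9*31+88)%997=367 h(49,11)=(49*31+11)%997=533 h(80,80)=(80*31+80)%997=566 -> [334, 367, 533, 566]
  L2: h(334,367)=(334*31+367)%997=751 h(533,566)=(533*31+566)%997=140 -> [751, 140]
  L3: h(751,140)=(751*31+140)%997=490 -> [490]
  root=490

Answer: 41 334 672 751 676 457 490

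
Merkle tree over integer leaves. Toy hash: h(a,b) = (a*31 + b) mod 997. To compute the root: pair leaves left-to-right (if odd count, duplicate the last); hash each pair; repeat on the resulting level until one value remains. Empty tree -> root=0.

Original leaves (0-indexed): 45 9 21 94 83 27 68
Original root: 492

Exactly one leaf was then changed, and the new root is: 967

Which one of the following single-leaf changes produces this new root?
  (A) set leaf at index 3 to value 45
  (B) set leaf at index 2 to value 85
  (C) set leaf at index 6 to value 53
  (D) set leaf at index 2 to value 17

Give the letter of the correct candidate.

Original leaves: [45, 9, 21, 94, 83, 27, 68]
Target new root: 967
Try each candidate change and compute the resulting root:
Candidate A: set leaf[3] = 45 -> leaves = [45, 9, 21, 45, 83, 27, 68]
  L0: [45, 9, 21, 45, 83, 27, 68]
  L1: h(45,9)=(45*31+9)%997=407 h(21,45)=(21*31+45)%997=696 h(83,27)=(83*31+27)%997=606 h(68,68)=(68*31+68)%997=182 -> [407, 696, 606, 182]
  L2: h(407,696)=(407*31+696)%997=352 h(606,182)=(606*31+182)%997=25 -> [352, 25]
  L3: h(352,25)=(352*31+25)%997=967 -> [967]
  root = 967 == target 967  ** MATCH **
Candidate B: set leaf[2] = 85 -> leaves = [45, 9, 85, 94, 83, 27, 68]
  L0: [45, 9, 85, 94, 83, 27, 68]
  L1: h(45,9)=(45*31+9)%997=407 h(85,94)=(85*31+94)%997=735 h(83,27)=(83*31+27)%997=606 h(68,68)=(68*31+68)%997=182 -> [407, 735, 606, 182]
  L2: h(407,735)=(407*31+735)%997=391 h(606,182)=(606*31+182)%997=25 -> [391, 25]
  L3: h(391,25)=(391*31+25)%997=182 -> [182]
  root = 182 != target 967
Candidate C: set leaf[6] = 53 -> leaves = [45, 9, 21, 94, 83, 27, 53]
  L0: [45, 9, 21, 94, 83, 27, 53]
  L1: h(45,9)=(45*31+9)%997=407 h(21,94)=(21*31+94)%997=745 h(83,27)=(83*31+27)%997=606 h(53,53)=(53*31+53)%997=699 -> [407, 745, 606, 699]
  L2: h(407,745)=(407*31+745)%997=401 h(606,699)=(606*31+699)%997=542 -> [401, 542]
  L3: h(401,542)=(401*31+542)%997=12 -> [12]
  root = 12 != target 967
Candidate D: set leaf[2] = 17 -> leaves = [45, 9, 17, 94, 83, 27, 68]
  L0: [45, 9, 17, 94, 83, 27, 68]
  L1: h(45,9)=(45*31+9)%997=407 h(17,94)=(17*31+94)%997=621 h(83,27)=(83*31+27)%997=606 h(68,68)=(68*31+68)%997=182 -> [407, 621, 606, 182]
  L2: h(407,621)=(407*31+621)%997=277 h(606,182)=(606*31+182)%997=25 -> [277, 25]
  L3: h(277,25)=(277*31+25)%997=636 -> [636]
  root = 636 != target 967
Candidate A produces the target root.

Answer: A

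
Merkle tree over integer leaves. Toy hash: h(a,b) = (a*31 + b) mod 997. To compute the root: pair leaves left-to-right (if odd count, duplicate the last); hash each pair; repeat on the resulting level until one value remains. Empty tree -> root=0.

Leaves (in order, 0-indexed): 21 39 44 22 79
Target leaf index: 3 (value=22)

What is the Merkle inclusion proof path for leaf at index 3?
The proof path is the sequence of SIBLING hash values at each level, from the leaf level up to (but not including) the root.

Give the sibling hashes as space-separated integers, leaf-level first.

Answer: 44 690 139

Derivation:
L0 (leaves): [21, 39, 44, 22, 79], target index=3
L1: h(21,39)=(21*31+39)%997=690 [pair 0] h(44,22)=(44*31+22)%997=389 [pair 1] h(79,79)=(79*31+79)%997=534 [pair 2] -> [690, 389, 534]
  Sibling for proof at L0: 44
L2: h(690,389)=(690*31+389)%997=842 [pair 0] h(534,534)=(534*31+534)%997=139 [pair 1] -> [842, 139]
  Sibling for proof at L1: 690
L3: h(842,139)=(842*31+139)%997=319 [pair 0] -> [319]
  Sibling for proof at L2: 139
Root: 319
Proof path (sibling hashes from leaf to root): [44, 690, 139]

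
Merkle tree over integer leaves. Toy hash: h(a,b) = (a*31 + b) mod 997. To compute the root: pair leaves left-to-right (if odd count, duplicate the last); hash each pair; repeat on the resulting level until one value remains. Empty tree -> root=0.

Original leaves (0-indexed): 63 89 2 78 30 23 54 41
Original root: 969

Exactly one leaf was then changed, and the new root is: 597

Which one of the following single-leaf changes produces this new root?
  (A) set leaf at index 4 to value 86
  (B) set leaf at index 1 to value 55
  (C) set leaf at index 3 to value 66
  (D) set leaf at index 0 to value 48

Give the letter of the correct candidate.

Original leaves: [63, 89, 2, 78, 30, 23, 54, 41]
Target new root: 597
Try each candidate change and compute the resulting root:
Candidate A: set leaf[4] = 86 -> leaves = [63, 89, 2, 78, 86, 23, 54, 41]
  L0: [63, 89, 2, 78, 86, 23, 54, 41]
  L1: h(63,89)=(63*31+89)%997=48 h(2,78)=(2*31+78)%997=140 h(86,23)=(86*31+23)%997=695 h(54,41)=(54*31+41)%997=718 -> [48, 140, 695, 718]
  L2: h(48,140)=(48*31+140)%997=631 h(695,718)=(695*31+718)%997=329 -> [631, 329]
  L3: h(631,329)=(631*31+329)%997=947 -> [947]
  root = 947 != target 597
Candidate B: set leaf[1] = 55 -> leaves = [63, 55, 2, 78, 30, 23, 54, 41]
  L0: [63, 55, 2, 78, 30, 23, 54, 41]
  L1: h(63,55)=(63*31+55)%997=14 h(2,78)=(2*31+78)%997=140 h(30,23)=(30*31+23)%997=953 h(54,41)=(54*31+41)%997=718 -> [14, 140, 953, 718]
  L2: h(14,140)=(14*31+140)%997=574 h(953,718)=(953*31+718)%997=351 -> [574, 351]
  L3: h(574,351)=(574*31+351)%997=199 -> [199]
  root = 199 != target 597
Candidate C: set leaf[3] = 66 -> leaves = [63, 89, 2, 66, 30, 23, 54, 41]
  L0: [63, 89, 2, 66, 30, 23, 54, 41]
  L1: h(63,89)=(63*31+89)%997=48 h(2,66)=(2*31+66)%997=128 h(30,23)=(30*31+23)%997=953 h(54,41)=(54*31+41)%997=718 -> [48, 128, 953, 718]
  L2: h(48,128)=(48*31+128)%997=619 h(953,718)=(953*31+718)%997=351 -> [619, 351]
  L3: h(619,351)=(619*31+351)%997=597 -> [597]
  root = 597 == target 597  ** MATCH **
Candidate D: set leaf[0] = 48 -> leaves = [48, 89, 2, 78, 30, 23, 54, 41]
  L0: [48, 89, 2, 78, 30, 23, 54, 41]
  L1: h(48,89)=(48*31+89)%997=580 h(2,78)=(2*31+78)%997=140 h(30,23)=(30*31+23)%997=953 h(54,41)=(54*31+41)%997=718 -> [580, 140, 953, 718]
  L2: h(580,140)=(580*31+140)%997=174 h(953,718)=(953*31+718)%997=351 -> [174, 351]
  L3: h(174,351)=(174*31+351)%997=760 -> [760]
  root = 760 != target 597
Candidate C produces the target root.

Answer: C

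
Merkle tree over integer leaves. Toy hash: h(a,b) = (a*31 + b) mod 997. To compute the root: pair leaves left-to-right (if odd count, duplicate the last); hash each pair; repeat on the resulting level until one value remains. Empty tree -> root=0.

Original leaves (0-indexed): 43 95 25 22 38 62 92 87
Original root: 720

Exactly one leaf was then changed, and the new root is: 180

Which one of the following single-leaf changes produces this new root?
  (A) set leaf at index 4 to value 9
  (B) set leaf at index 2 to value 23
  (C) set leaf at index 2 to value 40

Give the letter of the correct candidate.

Answer: C

Derivation:
Original leaves: [43, 95, 25, 22, 38, 62, 92, 87]
Target new root: 180
Try each candidate change and compute the resulting root:
Candidate A: set leaf[4] = 9 -> leaves = [43, 95, 25, 22, 9, 62, 92, 87]
  L0: [43, 95, 25, 22, 9, 62, 92, 87]
  L1: h(43,95)=(43*31+95)%997=431 h(25,22)=(25*31+22)%997=797 h(9,62)=(9*31+62)%997=341 h(92,87)=(92*31+87)%997=945 -> [431, 797, 341, 945]
  L2: h(431,797)=(431*31+797)%997=200 h(341,945)=(341*31+945)%997=549 -> [200, 549]
  L3: h(200,549)=(200*31+549)%997=767 -> [767]
  root = 767 != target 180
Candidate B: set leaf[2] = 23 -> leaves = [43, 95, 23, 22, 38, 62, 92, 87]
  L0: [43, 95, 23, 22, 38, 62, 92, 87]
  L1: h(43,95)=(43*31+95)%997=431 h(23,22)=(23*31+22)%997=735 h(38,62)=(38*31+62)%997=243 h(92,87)=(92*31+87)%997=945 -> [431, 735, 243, 945]
  L2: h(431,735)=(431*31+735)%997=138 h(243,945)=(243*31+945)%997=502 -> [138, 502]
  L3: h(138,502)=(138*31+502)%997=792 -> [792]
  root = 792 != target 180
Candidate C: set leaf[2] = 40 -> leaves = [43, 95, 40, 22, 38, 62, 92, 87]
  L0: [43, 95, 40, 22, 38, 62, 92, 87]
  L1: h(43,95)=(43*31+95)%997=431 h(40,22)=(40*31+22)%997=265 h(38,62)=(38*31+62)%997=243 h(92,87)=(92*31+87)%997=945 -> [431, 265, 243, 945]
  L2: h(431,265)=(431*31+265)%997=665 h(243,945)=(243*31+945)%997=502 -> [665, 502]
  L3: h(665,502)=(665*31+502)%997=180 -> [180]
  root = 180 == target 180  ** MATCH **
Candidate C produces the target root.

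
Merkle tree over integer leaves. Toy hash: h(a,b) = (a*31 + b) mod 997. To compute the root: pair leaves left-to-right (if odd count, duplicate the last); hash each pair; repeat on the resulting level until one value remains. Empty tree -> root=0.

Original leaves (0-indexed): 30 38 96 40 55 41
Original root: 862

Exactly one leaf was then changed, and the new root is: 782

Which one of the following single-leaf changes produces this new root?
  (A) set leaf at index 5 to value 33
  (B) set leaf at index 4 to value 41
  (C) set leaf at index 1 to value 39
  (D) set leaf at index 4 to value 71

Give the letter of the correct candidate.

Answer: D

Derivation:
Original leaves: [30, 38, 96, 40, 55, 41]
Target new root: 782
Try each candidate change and compute the resulting root:
Candidate A: set leaf[5] = 33 -> leaves = [30, 38, 96, 40, 55, 33]
  L0: [30, 38, 96, 40, 55, 33]
  L1: h(30,38)=(30*31+38)%997=968 h(96,40)=(96*31+40)%997=25 h(55,33)=(55*31+33)%997=741 -> [968, 25, 741]
  L2: h(968,25)=(968*31+25)%997=123 h(741,741)=(741*31+741)%997=781 -> [123, 781]
  L3: h(123,781)=(123*31+781)%997=606 -> [606]
  root = 606 != target 782
Candidate B: set leaf[4] = 41 -> leaves = [30, 38, 96, 40, 41, 41]
  L0: [30, 38, 96, 40, 41, 41]
  L1: h(30,38)=(30*31+38)%997=968 h(96,40)=(96*31+40)%997=25 h(41,41)=(41*31+41)%997=315 -> [968, 25, 315]
  L2: h(968,25)=(968*31+25)%997=123 h(315,315)=(315*31+315)%997=110 -> [123, 110]
  L3: h(123,110)=(123*31+110)%997=932 -> [932]
  root = 932 != target 782
Candidate C: set leaf[1] = 39 -> leaves = [30, 39, 96, 40, 55, 41]
  L0: [30, 39, 96, 40, 55, 41]
  L1: h(30,39)=(30*31+39)%997=969 h(96,40)=(96*31+40)%997=25 h(55,41)=(55*31+41)%997=749 -> [969, 25, 749]
  L2: h(969,25)=(969*31+25)%997=154 h(749,749)=(749*31+749)%997=40 -> [154, 40]
  L3: h(154,40)=(154*31+40)%997=826 -> [826]
  root = 826 != target 782
Candidate D: set leaf[4] = 71 -> leaves = [30, 38, 96, 40, 71, 41]
  L0: [30, 38, 96, 40, 71, 41]
  L1: h(30,38)=(30*31+38)%997=968 h(96,40)=(96*31+40)%997=25 h(71,41)=(71*31+41)%997=248 -> [968, 25, 248]
  L2: h(968,25)=(968*31+25)%997=123 h(248,248)=(248*31+248)%997=957 -> [123, 957]
  L3: h(123,957)=(123*31+957)%997=782 -> [782]
  root = 782 == target 782  ** MATCH **
Candidate D produces the target root.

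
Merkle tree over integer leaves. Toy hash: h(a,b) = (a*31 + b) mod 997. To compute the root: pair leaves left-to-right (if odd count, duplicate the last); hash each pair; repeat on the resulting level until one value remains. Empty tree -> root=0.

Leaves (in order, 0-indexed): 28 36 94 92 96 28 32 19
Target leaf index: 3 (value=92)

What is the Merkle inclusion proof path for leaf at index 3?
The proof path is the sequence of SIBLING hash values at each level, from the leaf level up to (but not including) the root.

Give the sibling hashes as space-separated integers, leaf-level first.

L0 (leaves): [28, 36, 94, 92, 96, 28, 32, 19], target index=3
L1: h(28,36)=(28*31+36)%997=904 [pair 0] h(94,92)=(94*31+92)%997=15 [pair 1] h(96,28)=(96*31+28)%997=13 [pair 2] h(32,19)=(32*31+19)%997=14 [pair 3] -> [904, 15, 13, 14]
  Sibling for proof at L0: 94
L2: h(904,15)=(904*31+15)%997=123 [pair 0] h(13,14)=(13*31+14)%997=417 [pair 1] -> [123, 417]
  Sibling for proof at L1: 904
L3: h(123,417)=(123*31+417)%997=242 [pair 0] -> [242]
  Sibling for proof at L2: 417
Root: 242
Proof path (sibling hashes from leaf to root): [94, 904, 417]

Answer: 94 904 417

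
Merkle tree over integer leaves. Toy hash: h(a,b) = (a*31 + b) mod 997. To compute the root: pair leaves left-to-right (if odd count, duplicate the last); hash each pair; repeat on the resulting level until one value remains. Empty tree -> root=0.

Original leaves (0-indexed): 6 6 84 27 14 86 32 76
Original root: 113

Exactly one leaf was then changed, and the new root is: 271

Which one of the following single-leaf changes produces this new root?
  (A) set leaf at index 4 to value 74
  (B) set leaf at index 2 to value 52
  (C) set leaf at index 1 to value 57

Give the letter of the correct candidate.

Answer: C

Derivation:
Original leaves: [6, 6, 84, 27, 14, 86, 32, 76]
Target new root: 271
Try each candidate change and compute the resulting root:
Candidate A: set leaf[4] = 74 -> leaves = [6, 6, 84, 27, 74, 86, 32, 76]
  L0: [6, 6, 84, 27, 74, 86, 32, 76]
  L1: h(6,6)=(6*31+6)%997=192 h(84,27)=(84*31+27)%997=637 h(74,86)=(74*31+86)%997=386 h(32,76)=(32*31+76)%997=71 -> [192, 637, 386, 71]
  L2: h(192,637)=(192*31+637)%997=607 h(386,71)=(386*31+71)%997=73 -> [607, 73]
  L3: h(607,73)=(607*31+73)%997=944 -> [944]
  root = 944 != target 271
Candidate B: set leaf[2] = 52 -> leaves = [6, 6, 52, 27, 14, 86, 32, 76]
  L0: [6, 6, 52, 27, 14, 86, 32, 76]
  L1: h(6,6)=(6*31+6)%997=192 h(52,27)=(52*31+27)%997=642 h(14,86)=(14*31+86)%997=520 h(32,76)=(32*31+76)%997=71 -> [192, 642, 520, 71]
  L2: h(192,642)=(192*31+642)%997=612 h(520,71)=(520*31+71)%997=239 -> [612, 239]
  L3: h(612,239)=(612*31+239)%997=268 -> [268]
  root = 268 != target 271
Candidate C: set leaf[1] = 57 -> leaves = [6, 57, 84, 27, 14, 86, 32, 76]
  L0: [6, 57, 84, 27, 14, 86, 32, 76]
  L1: h(6,57)=(6*31+57)%997=243 h(84,27)=(84*31+27)%997=637 h(14,86)=(14*31+86)%997=520 h(32,76)=(32*31+76)%997=71 -> [243, 637, 520, 71]
  L2: h(243,637)=(243*31+637)%997=194 h(520,71)=(520*31+71)%997=239 -> [194, 239]
  L3: h(194,239)=(194*31+239)%997=271 -> [271]
  root = 271 == target 271  ** MATCH **
Candidate C produces the target root.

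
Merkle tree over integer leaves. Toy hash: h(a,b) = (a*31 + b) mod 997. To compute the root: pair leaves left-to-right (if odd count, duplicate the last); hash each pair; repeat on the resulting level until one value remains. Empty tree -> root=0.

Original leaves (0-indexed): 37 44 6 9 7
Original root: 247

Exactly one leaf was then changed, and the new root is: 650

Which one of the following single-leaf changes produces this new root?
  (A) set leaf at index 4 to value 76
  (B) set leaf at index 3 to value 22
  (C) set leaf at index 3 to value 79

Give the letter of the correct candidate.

Original leaves: [37, 44, 6, 9, 7]
Target new root: 650
Try each candidate change and compute the resulting root:
Candidate A: set leaf[4] = 76 -> leaves = [37, 44, 6, 9, 76]
  L0: [37, 44, 6, 9, 76]
  L1: h(37,44)=(37*31+44)%997=194 h(6,9)=(6*31+9)%997=195 h(76,76)=(76*31+76)%997=438 -> [194, 195, 438]
  L2: h(194,195)=(194*31+195)%997=227 h(438,438)=(438*31+438)%997=58 -> [227, 58]
  L3: h(227,58)=(227*31+58)%997=116 -> [116]
  root = 116 != target 650
Candidate B: set leaf[3] = 22 -> leaves = [37, 44, 6, 22, 7]
  L0: [37, 44, 6, 22, 7]
  L1: h(37,44)=(37*31+44)%997=194 h(6,22)=(6*31+22)%997=208 h(7,7)=(7*31+7)%997=224 -> [194, 208, 224]
  L2: h(194,208)=(194*31+208)%997=240 h(224,224)=(224*31+224)%997=189 -> [240, 189]
  L3: h(240,189)=(240*31+189)%997=650 -> [650]
  root = 650 == target 650  ** MATCH **
Candidate C: set leaf[3] = 79 -> leaves = [37, 44, 6, 79, 7]
  L0: [37, 44, 6, 79, 7]
  L1: h(37,44)=(37*31+44)%997=194 h(6,79)=(6*31+79)%997=265 h(7,7)=(7*31+7)%997=224 -> [194, 265, 224]
  L2: h(194,265)=(194*31+265)%997=297 h(224,224)=(224*31+224)%997=189 -> [297, 189]
  L3: h(297,189)=(297*31+189)%997=423 -> [423]
  root = 423 != target 650
Candidate B produces the target root.

Answer: B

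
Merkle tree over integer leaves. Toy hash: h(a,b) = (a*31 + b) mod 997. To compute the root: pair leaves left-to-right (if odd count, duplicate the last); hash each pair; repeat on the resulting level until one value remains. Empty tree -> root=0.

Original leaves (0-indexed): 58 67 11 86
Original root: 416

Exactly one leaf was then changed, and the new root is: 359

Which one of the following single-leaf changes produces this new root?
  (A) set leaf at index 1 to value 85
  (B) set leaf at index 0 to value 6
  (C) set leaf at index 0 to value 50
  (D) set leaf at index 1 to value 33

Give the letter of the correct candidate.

Answer: D

Derivation:
Original leaves: [58, 67, 11, 86]
Target new root: 359
Try each candidate change and compute the resulting root:
Candidate A: set leaf[1] = 85 -> leaves = [58, 85, 11, 86]
  L0: [58, 85, 11, 86]
  L1: h(58,85)=(58*31+85)%997=886 h(11,86)=(11*31+86)%997=427 -> [886, 427]
  L2: h(886,427)=(886*31+427)%997=974 -> [974]
  root = 974 != target 359
Candidate B: set leaf[0] = 6 -> leaves = [6, 67, 11, 86]
  L0: [6, 67, 11, 86]
  L1: h(6,67)=(6*31+67)%997=253 h(11,86)=(11*31+86)%997=427 -> [253, 427]
  L2: h(253,427)=(253*31+427)%997=294 -> [294]
  root = 294 != target 359
Candidate C: set leaf[0] = 50 -> leaves = [50, 67, 11, 86]
  L0: [50, 67, 11, 86]
  L1: h(50,67)=(50*31+67)%997=620 h(11,86)=(11*31+86)%997=427 -> [620, 427]
  L2: h(620,427)=(620*31+427)%997=704 -> [704]
  root = 704 != target 359
Candidate D: set leaf[1] = 33 -> leaves = [58, 33, 11, 86]
  L0: [58, 33, 11, 86]
  L1: h(58,33)=(58*31+33)%997=834 h(11,86)=(11*31+86)%997=427 -> [834, 427]
  L2: h(834,427)=(834*31+427)%997=359 -> [359]
  root = 359 == target 359  ** MATCH **
Candidate D produces the target root.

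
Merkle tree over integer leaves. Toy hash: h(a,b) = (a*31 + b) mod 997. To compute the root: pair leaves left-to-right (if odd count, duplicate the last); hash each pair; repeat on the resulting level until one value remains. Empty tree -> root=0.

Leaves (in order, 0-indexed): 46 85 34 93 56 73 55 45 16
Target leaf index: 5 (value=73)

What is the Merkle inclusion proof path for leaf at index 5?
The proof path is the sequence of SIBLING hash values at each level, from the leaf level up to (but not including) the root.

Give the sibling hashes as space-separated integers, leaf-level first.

L0 (leaves): [46, 85, 34, 93, 56, 73, 55, 45, 16], target index=5
L1: h(46,85)=(46*31+85)%997=514 [pair 0] h(34,93)=(34*31+93)%997=150 [pair 1] h(56,73)=(56*31+73)%997=812 [pair 2] h(55,45)=(55*31+45)%997=753 [pair 3] h(16,16)=(16*31+16)%997=512 [pair 4] -> [514, 150, 812, 753, 512]
  Sibling for proof at L0: 56
L2: h(514,150)=(514*31+150)%997=132 [pair 0] h(812,753)=(812*31+753)%997=3 [pair 1] h(512,512)=(512*31+512)%997=432 [pair 2] -> [132, 3, 432]
  Sibling for proof at L1: 753
L3: h(132,3)=(132*31+3)%997=107 [pair 0] h(432,432)=(432*31+432)%997=863 [pair 1] -> [107, 863]
  Sibling for proof at L2: 132
L4: h(107,863)=(107*31+863)%997=192 [pair 0] -> [192]
  Sibling for proof at L3: 863
Root: 192
Proof path (sibling hashes from leaf to root): [56, 753, 132, 863]

Answer: 56 753 132 863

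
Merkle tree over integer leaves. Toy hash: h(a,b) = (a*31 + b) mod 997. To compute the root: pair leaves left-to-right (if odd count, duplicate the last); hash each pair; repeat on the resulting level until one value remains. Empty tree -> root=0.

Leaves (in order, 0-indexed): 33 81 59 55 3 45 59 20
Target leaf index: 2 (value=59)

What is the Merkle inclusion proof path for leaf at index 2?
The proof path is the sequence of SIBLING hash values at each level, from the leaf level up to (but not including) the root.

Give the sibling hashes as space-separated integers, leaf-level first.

Answer: 55 107 145

Derivation:
L0 (leaves): [33, 81, 59, 55, 3, 45, 59, 20], target index=2
L1: h(33,81)=(33*31+81)%997=107 [pair 0] h(59,55)=(59*31+55)%997=887 [pair 1] h(3,45)=(3*31+45)%997=138 [pair 2] h(59,20)=(59*31+20)%997=852 [pair 3] -> [107, 887, 138, 852]
  Sibling for proof at L0: 55
L2: h(107,887)=(107*31+887)%997=216 [pair 0] h(138,852)=(138*31+852)%997=145 [pair 1] -> [216, 145]
  Sibling for proof at L1: 107
L3: h(216,145)=(216*31+145)%997=859 [pair 0] -> [859]
  Sibling for proof at L2: 145
Root: 859
Proof path (sibling hashes from leaf to root): [55, 107, 145]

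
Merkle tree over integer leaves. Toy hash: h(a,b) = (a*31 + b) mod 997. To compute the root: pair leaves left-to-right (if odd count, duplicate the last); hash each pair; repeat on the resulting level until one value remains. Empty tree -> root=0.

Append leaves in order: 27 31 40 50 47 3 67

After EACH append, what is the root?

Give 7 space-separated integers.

After append 27 (leaves=[27]):
  L0: [27]
  root=27
After append 31 (leaves=[27, 31]):
  L0: [27, 31]
  L1: h(27,31)=(27*31+31)%997=868 -> [868]
  root=868
After append 40 (leaves=[27, 31, 40]):
  L0: [27, 31, 40]
  L1: h(27,31)=(27*31+31)%997=868 h(40,40)=(40*31+40)%997=283 -> [868, 283]
  L2: h(868,283)=(868*31+283)%997=272 -> [272]
  root=272
After append 50 (leaves=[27, 31, 40, 50]):
  L0: [27, 31, 40, 50]
  L1: h(27,31)=(27*31+31)%997=868 h(40,50)=(40*31+50)%997=293 -> [868, 293]
  L2: h(868,293)=(868*31+293)%997=282 -> [282]
  root=282
After append 47 (leaves=[27, 31, 40, 50, 47]):
  L0: [27, 31, 40, 50, 47]
  L1: h(27,31)=(27*31+31)%997=868 h(40,50)=(40*31+50)%997=293 h(47,47)=(47*31+47)%997=507 -> [868, 293, 507]
  L2: h(868,293)=(868*31+293)%997=282 h(507,507)=(507*31+507)%997=272 -> [282, 272]
  L3: h(282,272)=(282*31+272)%997=41 -> [41]
  root=41
After append 3 (leaves=[27, 31, 40, 50, 47, 3]):
  L0: [27, 31, 40, 50, 47, 3]
  L1: h(27,31)=(27*31+31)%997=868 h(40,50)=(40*31+50)%997=293 h(47,3)=(47*31+3)%997=463 -> [868, 293, 463]
  L2: h(868,293)=(868*31+293)%997=282 h(463,463)=(463*31+463)%997=858 -> [282, 858]
  L3: h(282,858)=(282*31+858)%997=627 -> [627]
  root=627
After append 67 (leaves=[27, 31, 40, 50, 47, 3, 67]):
  L0: [27, 31, 40, 50, 47, 3, 67]
  L1: h(27,31)=(27*31+31)%997=868 h(40,50)=(40*31+50)%997=293 h(47,3)=(47*31+3)%997=463 h(67,67)=(67*31+67)%997=150 -> [868, 293, 463, 150]
  L2: h(868,293)=(868*31+293)%997=282 h(463,150)=(463*31+150)%997=545 -> [282, 545]
  L3: h(282,545)=(282*31+545)%997=314 -> [314]
  root=314

Answer: 27 868 272 282 41 627 314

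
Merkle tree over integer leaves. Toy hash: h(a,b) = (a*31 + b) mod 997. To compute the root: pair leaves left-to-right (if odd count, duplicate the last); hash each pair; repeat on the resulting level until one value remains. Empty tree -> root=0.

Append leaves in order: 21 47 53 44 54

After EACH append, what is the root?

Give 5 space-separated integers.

After append 21 (leaves=[21]):
  L0: [21]
  root=21
After append 47 (leaves=[21, 47]):
  L0: [21, 47]
  L1: h(21,47)=(21*31+47)%997=698 -> [698]
  root=698
After append 53 (leaves=[21, 47, 53]):
  L0: [21, 47, 53]
  L1: h(21,47)=(21*31+47)%997=698 h(53,53)=(53*31+53)%997=699 -> [698, 699]
  L2: h(698,699)=(698*31+699)%997=403 -> [403]
  root=403
After append 44 (leaves=[21, 47, 53, 44]):
  L0: [21, 47, 53, 44]
  L1: h(21,47)=(21*31+47)%997=698 h(53,44)=(53*31+44)%997=690 -> [698, 690]
  L2: h(698,690)=(698*31+690)%997=394 -> [394]
  root=394
After append 54 (leaves=[21, 47, 53, 44, 54]):
  L0: [21, 47, 53, 44, 54]
  L1: h(21,47)=(21*31+47)%997=698 h(53,44)=(53*31+44)%997=690 h(54,54)=(54*31+54)%997=731 -> [698, 690, 731]
  L2: h(698,690)=(698*31+690)%997=394 h(731,731)=(731*31+731)%997=461 -> [394, 461]
  L3: h(394,461)=(394*31+461)%997=711 -> [711]
  root=711

Answer: 21 698 403 394 711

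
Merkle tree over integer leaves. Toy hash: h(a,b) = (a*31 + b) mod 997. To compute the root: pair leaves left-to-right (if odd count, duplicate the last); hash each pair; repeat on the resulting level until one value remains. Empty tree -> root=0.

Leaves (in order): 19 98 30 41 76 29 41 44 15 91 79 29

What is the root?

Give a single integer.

L0: [19, 98, 30, 41, 76, 29, 41, 44, 15, 91, 79, 29]
L1: h(19,98)=(19*31+98)%997=687 h(30,41)=(30*31+41)%997=971 h(76,29)=(76*31+29)%997=391 h(41,44)=(41*31+44)%997=318 h(15,91)=(15*31+91)%997=556 h(79,29)=(79*31+29)%997=484 -> [687, 971, 391, 318, 556, 484]
L2: h(687,971)=(687*31+971)%997=334 h(391,318)=(391*31+318)%997=475 h(556,484)=(556*31+484)%997=771 -> [334, 475, 771]
L3: h(334,475)=(334*31+475)%997=859 h(771,771)=(771*31+771)%997=744 -> [859, 744]
L4: h(859,744)=(859*31+744)%997=454 -> [454]

Answer: 454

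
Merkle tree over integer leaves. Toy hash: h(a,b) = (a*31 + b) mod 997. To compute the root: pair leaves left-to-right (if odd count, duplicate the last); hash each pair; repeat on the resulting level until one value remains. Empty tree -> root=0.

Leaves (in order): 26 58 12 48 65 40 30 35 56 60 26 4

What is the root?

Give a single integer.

L0: [26, 58, 12, 48, 65, 40, 30, 35, 56, 60, 26, 4]
L1: h(26,58)=(26*31+58)%997=864 h(12,48)=(12*31+48)%997=420 h(65,40)=(65*31+40)%997=61 h(30,35)=(30*31+35)%997=965 h(56,60)=(56*31+60)%997=799 h(26,4)=(26*31+4)%997=810 -> [864, 420, 61, 965, 799, 810]
L2: h(864,420)=(864*31+420)%997=285 h(61,965)=(61*31+965)%997=862 h(799,810)=(799*31+810)%997=654 -> [285, 862, 654]
L3: h(285,862)=(285*31+862)%997=724 h(654,654)=(654*31+654)%997=988 -> [724, 988]
L4: h(724,988)=(724*31+988)%997=501 -> [501]

Answer: 501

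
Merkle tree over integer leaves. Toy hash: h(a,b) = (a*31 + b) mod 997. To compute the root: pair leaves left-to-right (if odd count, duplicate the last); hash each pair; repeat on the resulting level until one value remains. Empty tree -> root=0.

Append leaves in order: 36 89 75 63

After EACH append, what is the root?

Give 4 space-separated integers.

Answer: 36 208 872 860

Derivation:
After append 36 (leaves=[36]):
  L0: [36]
  root=36
After append 89 (leaves=[36, 89]):
  L0: [36, 89]
  L1: h(36,89)=(36*31+89)%997=208 -> [208]
  root=208
After append 75 (leaves=[36, 89, 75]):
  L0: [36, 89, 75]
  L1: h(36,89)=(36*31+89)%997=208 h(75,75)=(75*31+75)%997=406 -> [208, 406]
  L2: h(208,406)=(208*31+406)%997=872 -> [872]
  root=872
After append 63 (leaves=[36, 89, 75, 63]):
  L0: [36, 89, 75, 63]
  L1: h(36,89)=(36*31+89)%997=208 h(75,63)=(75*31+63)%997=394 -> [208, 394]
  L2: h(208,394)=(208*31+394)%997=860 -> [860]
  root=860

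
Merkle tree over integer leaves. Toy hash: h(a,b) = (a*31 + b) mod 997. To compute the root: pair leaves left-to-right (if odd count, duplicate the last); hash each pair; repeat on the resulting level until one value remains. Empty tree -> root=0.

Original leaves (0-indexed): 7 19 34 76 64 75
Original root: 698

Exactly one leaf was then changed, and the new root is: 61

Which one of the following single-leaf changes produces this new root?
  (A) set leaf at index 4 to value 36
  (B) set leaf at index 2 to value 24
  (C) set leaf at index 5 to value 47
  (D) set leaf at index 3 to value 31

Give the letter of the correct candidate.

Answer: B

Derivation:
Original leaves: [7, 19, 34, 76, 64, 75]
Target new root: 61
Try each candidate change and compute the resulting root:
Candidate A: set leaf[4] = 36 -> leaves = [7, 19, 34, 76, 36, 75]
  L0: [7, 19, 34, 76, 36, 75]
  L1: h(7,19)=(7*31+19)%997=236 h(34,76)=(34*31+76)%997=133 h(36,75)=(36*31+75)%997=194 -> [236, 133, 194]
  L2: h(236,133)=(236*31+133)%997=470 h(194,194)=(194*31+194)%997=226 -> [470, 226]
  L3: h(470,226)=(470*31+226)%997=838 -> [838]
  root = 838 != target 61
Candidate B: set leaf[2] = 24 -> leaves = [7, 19, 24, 76, 64, 75]
  L0: [7, 19, 24, 76, 64, 75]
  L1: h(7,19)=(7*31+19)%997=236 h(24,76)=(24*31+76)%997=820 h(64,75)=(64*31+75)%997=65 -> [236, 820, 65]
  L2: h(236,820)=(236*31+820)%997=160 h(65,65)=(65*31+65)%997=86 -> [160, 86]
  L3: h(160,86)=(160*31+86)%997=61 -> [61]
  root = 61 == target 61  ** MATCH **
Candidate C: set leaf[5] = 47 -> leaves = [7, 19, 34, 76, 64, 47]
  L0: [7, 19, 34, 76, 64, 47]
  L1: h(7,19)=(7*31+19)%997=236 h(34,76)=(34*31+76)%997=133 h(64,47)=(64*31+47)%997=37 -> [236, 133, 37]
  L2: h(236,133)=(236*31+133)%997=470 h(37,37)=(37*31+37)%997=187 -> [470, 187]
  L3: h(470,187)=(470*31+187)%997=799 -> [799]
  root = 799 != target 61
Candidate D: set leaf[3] = 31 -> leaves = [7, 19, 34, 31, 64, 75]
  L0: [7, 19, 34, 31, 64, 75]
  L1: h(7,19)=(7*31+19)%997=236 h(34,31)=(34*31+31)%997=88 h(64,75)=(64*31+75)%997=65 -> [236, 88, 65]
  L2: h(236,88)=(236*31+88)%997=425 h(65,65)=(65*31+65)%997=86 -> [425, 86]
  L3: h(425,86)=(425*31+86)%997=300 -> [300]
  root = 300 != target 61
Candidate B produces the target root.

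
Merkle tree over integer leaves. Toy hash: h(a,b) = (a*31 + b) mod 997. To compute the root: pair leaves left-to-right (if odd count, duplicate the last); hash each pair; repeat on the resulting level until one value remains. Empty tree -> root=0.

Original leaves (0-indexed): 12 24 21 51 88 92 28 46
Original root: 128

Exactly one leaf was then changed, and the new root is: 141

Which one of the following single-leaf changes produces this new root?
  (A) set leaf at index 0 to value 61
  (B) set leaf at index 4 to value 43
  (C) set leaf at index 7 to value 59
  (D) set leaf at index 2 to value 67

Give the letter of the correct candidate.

Original leaves: [12, 24, 21, 51, 88, 92, 28, 46]
Target new root: 141
Try each candidate change and compute the resulting root:
Candidate A: set leaf[0] = 61 -> leaves = [61, 24, 21, 51, 88, 92, 28, 46]
  L0: [61, 24, 21, 51, 88, 92, 28, 46]
  L1: h(61,24)=(61*31+24)%997=918 h(21,51)=(21*31+51)%997=702 h(88,92)=(88*31+92)%997=826 h(28,46)=(28*31+46)%997=914 -> [918, 702, 826, 914]
  L2: h(918,702)=(918*31+702)%997=247 h(826,914)=(826*31+914)%997=598 -> [247, 598]
  L3: h(247,598)=(247*31+598)%997=279 -> [279]
  root = 279 != target 141
Candidate B: set leaf[4] = 43 -> leaves = [12, 24, 21, 51, 43, 92, 28, 46]
  L0: [12, 24, 21, 51, 43, 92, 28, 46]
  L1: h(12,24)=(12*31+24)%997=396 h(21,51)=(21*31+51)%997=702 h(43,92)=(43*31+92)%997=428 h(28,46)=(28*31+46)%997=914 -> [396, 702, 428, 914]
  L2: h(396,702)=(396*31+702)%997=17 h(428,914)=(428*31+914)%997=224 -> [17, 224]
  L3: h(17,224)=(17*31+224)%997=751 -> [751]
  root = 751 != target 141
Candidate C: set leaf[7] = 59 -> leaves = [12, 24, 21, 51, 88, 92, 28, 59]
  L0: [12, 24, 21, 51, 88, 92, 28, 59]
  L1: h(12,24)=(12*31+24)%997=396 h(21,51)=(21*31+51)%997=702 h(88,92)=(88*31+92)%997=826 h(28,59)=(28*31+59)%997=927 -> [396, 702, 826, 927]
  L2: h(396,702)=(396*31+702)%997=17 h(826,927)=(826*31+927)%997=611 -> [17, 611]
  L3: h(17,611)=(17*31+611)%997=141 -> [141]
  root = 141 == target 141  ** MATCH **
Candidate D: set leaf[2] = 67 -> leaves = [12, 24, 67, 51, 88, 92, 28, 46]
  L0: [12, 24, 67, 51, 88, 92, 28, 46]
  L1: h(12,24)=(12*31+24)%997=396 h(67,51)=(67*31+51)%997=134 h(88,92)=(88*31+92)%997=826 h(28,46)=(28*31+46)%997=914 -> [396, 134, 826, 914]
  L2: h(396,134)=(396*31+134)%997=446 h(826,914)=(826*31+914)%997=598 -> [446, 598]
  L3: h(446,598)=(446*31+598)%997=466 -> [466]
  root = 466 != target 141
Candidate C produces the target root.

Answer: C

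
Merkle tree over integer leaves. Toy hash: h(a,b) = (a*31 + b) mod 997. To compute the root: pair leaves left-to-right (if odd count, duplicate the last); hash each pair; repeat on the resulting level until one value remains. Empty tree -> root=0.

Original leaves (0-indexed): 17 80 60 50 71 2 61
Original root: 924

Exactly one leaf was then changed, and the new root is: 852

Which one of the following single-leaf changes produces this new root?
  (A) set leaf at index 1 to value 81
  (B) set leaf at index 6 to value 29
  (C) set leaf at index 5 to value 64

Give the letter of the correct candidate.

Answer: C

Derivation:
Original leaves: [17, 80, 60, 50, 71, 2, 61]
Target new root: 852
Try each candidate change and compute the resulting root:
Candidate A: set leaf[1] = 81 -> leaves = [17, 81, 60, 50, 71, 2, 61]
  L0: [17, 81, 60, 50, 71, 2, 61]
  L1: h(17,81)=(17*31+81)%997=608 h(60,50)=(60*31+50)%997=913 h(71,2)=(71*31+2)%997=209 h(61,61)=(61*31+61)%997=955 -> [608, 913, 209, 955]
  L2: h(608,913)=(608*31+913)%997=818 h(209,955)=(209*31+955)%997=455 -> [818, 455]
  L3: h(818,455)=(818*31+455)%997=888 -> [888]
  root = 888 != target 852
Candidate B: set leaf[6] = 29 -> leaves = [17, 80, 60, 50, 71, 2, 29]
  L0: [17, 80, 60, 50, 71, 2, 29]
  L1: h(17,80)=(17*31+80)%997=607 h(60,50)=(60*31+50)%997=913 h(71,2)=(71*31+2)%997=209 h(29,29)=(29*31+29)%997=928 -> [607, 913, 209, 928]
  L2: h(607,913)=(607*31+913)%997=787 h(209,928)=(209*31+928)%997=428 -> [787, 428]
  L3: h(787,428)=(787*31+428)%997=897 -> [897]
  root = 897 != target 852
Candidate C: set leaf[5] = 64 -> leaves = [17, 80, 60, 50, 71, 64, 61]
  L0: [17, 80, 60, 50, 71, 64, 61]
  L1: h(17,80)=(17*31+80)%997=607 h(60,50)=(60*31+50)%997=913 h(71,64)=(71*31+64)%997=271 h(61,61)=(61*31+61)%997=955 -> [607, 913, 271, 955]
  L2: h(607,913)=(607*31+913)%997=787 h(271,955)=(271*31+955)%997=383 -> [787, 383]
  L3: h(787,383)=(787*31+383)%997=852 -> [852]
  root = 852 == target 852  ** MATCH **
Candidate C produces the target root.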